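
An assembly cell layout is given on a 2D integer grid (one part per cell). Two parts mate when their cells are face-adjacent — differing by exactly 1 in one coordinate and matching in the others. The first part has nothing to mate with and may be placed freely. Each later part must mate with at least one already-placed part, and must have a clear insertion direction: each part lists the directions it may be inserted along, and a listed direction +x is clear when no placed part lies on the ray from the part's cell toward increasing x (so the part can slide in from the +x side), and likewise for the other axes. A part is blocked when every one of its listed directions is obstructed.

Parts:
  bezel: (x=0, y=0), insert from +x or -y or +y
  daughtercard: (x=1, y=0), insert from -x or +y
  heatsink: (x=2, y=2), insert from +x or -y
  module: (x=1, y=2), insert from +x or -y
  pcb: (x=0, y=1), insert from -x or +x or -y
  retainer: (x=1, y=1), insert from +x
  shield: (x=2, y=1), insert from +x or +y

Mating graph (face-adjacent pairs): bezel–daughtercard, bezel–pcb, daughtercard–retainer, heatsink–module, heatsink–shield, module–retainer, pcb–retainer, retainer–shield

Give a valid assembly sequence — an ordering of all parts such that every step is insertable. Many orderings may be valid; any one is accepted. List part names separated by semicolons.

1. heatsink@(2, 2) [+x clear] — {heatsink}
2. module@(1, 2) [-y clear] — {heatsink, module}
3. retainer@(1, 1) [+x clear] — {heatsink, module, retainer}
4. shield@(2, 1) [+x clear] — {heatsink, module, retainer, shield}
5. daughtercard@(1, 0) [-x clear] — {daughtercard, heatsink, module, retainer, shield}
6. pcb@(0, 1) [-x clear] — {daughtercard, heatsink, module, pcb, retainer, shield}
7. bezel@(0, 0) [-y clear] — {bezel, daughtercard, heatsink, module, pcb, retainer, shield}

heatsink; module; retainer; shield; daughtercard; pcb; bezel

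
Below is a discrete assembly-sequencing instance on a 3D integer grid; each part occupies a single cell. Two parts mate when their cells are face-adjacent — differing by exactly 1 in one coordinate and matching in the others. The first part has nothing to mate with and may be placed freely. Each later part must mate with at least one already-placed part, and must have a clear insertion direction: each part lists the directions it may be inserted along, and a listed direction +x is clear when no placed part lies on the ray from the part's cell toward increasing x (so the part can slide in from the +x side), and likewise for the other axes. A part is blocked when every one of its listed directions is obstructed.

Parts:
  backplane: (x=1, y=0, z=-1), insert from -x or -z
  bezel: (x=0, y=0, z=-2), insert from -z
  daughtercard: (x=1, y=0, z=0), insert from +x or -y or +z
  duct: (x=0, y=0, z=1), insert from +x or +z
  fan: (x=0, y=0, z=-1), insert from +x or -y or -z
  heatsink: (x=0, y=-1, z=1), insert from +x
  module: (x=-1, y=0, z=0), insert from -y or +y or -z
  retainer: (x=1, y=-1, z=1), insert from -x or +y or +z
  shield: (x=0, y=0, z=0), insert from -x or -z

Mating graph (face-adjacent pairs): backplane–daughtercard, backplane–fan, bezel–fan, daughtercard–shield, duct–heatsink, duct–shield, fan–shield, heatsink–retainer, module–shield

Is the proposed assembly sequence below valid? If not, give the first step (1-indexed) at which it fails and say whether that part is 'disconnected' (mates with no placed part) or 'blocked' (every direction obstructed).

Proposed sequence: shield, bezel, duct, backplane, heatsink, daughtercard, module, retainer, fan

Invalid at step 2 (disconnected)

1. shield@(0, 0, 0) [-x clear] — {shield}
2. bezel@(0, 0, -2) — no placed neighbour ⇒ disconnected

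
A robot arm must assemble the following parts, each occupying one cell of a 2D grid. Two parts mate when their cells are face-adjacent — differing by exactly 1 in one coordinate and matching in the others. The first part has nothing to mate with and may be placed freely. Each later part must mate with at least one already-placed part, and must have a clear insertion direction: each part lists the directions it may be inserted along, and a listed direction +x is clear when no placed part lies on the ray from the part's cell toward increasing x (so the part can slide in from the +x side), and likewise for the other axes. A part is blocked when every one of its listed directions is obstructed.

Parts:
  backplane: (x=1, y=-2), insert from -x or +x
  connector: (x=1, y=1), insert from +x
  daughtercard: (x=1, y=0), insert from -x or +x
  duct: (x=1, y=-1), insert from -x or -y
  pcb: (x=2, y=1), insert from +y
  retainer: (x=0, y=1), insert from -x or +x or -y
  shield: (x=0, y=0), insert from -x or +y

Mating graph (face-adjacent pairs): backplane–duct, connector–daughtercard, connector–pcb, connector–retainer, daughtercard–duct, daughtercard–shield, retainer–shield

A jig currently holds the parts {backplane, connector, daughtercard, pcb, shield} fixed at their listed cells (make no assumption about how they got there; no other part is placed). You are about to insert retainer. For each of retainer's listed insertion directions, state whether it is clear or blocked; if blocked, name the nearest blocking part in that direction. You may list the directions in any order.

-x: ray from retainer(0, 1) has no placed part ⇒ clear
+x: nearest on ray is connector@(1, 1) ⇒ blocked
-y: nearest on ray is shield@(0, 0) ⇒ blocked

+x: blocked by connector; -x: clear; -y: blocked by shield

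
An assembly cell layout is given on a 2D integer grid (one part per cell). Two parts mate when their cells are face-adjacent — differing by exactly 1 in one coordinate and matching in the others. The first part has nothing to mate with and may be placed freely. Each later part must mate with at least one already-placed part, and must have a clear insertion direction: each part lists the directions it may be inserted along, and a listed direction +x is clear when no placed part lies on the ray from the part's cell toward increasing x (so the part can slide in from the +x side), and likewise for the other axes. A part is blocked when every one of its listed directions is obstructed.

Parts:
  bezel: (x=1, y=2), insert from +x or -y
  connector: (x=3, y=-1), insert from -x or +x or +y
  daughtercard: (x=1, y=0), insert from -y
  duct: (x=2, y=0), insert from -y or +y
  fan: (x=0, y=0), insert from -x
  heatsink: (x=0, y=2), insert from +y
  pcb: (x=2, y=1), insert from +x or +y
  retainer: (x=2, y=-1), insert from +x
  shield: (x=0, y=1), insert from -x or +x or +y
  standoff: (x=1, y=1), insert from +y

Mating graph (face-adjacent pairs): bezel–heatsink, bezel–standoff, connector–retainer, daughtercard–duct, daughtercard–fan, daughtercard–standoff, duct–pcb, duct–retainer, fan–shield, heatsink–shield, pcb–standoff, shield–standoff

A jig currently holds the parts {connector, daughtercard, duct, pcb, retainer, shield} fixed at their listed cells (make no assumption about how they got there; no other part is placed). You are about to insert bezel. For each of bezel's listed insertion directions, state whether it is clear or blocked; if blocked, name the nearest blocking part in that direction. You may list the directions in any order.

+x: clear; -y: blocked by daughtercard

+x: ray from bezel(1, 2) has no placed part ⇒ clear
-y: nearest on ray is daughtercard@(1, 0) ⇒ blocked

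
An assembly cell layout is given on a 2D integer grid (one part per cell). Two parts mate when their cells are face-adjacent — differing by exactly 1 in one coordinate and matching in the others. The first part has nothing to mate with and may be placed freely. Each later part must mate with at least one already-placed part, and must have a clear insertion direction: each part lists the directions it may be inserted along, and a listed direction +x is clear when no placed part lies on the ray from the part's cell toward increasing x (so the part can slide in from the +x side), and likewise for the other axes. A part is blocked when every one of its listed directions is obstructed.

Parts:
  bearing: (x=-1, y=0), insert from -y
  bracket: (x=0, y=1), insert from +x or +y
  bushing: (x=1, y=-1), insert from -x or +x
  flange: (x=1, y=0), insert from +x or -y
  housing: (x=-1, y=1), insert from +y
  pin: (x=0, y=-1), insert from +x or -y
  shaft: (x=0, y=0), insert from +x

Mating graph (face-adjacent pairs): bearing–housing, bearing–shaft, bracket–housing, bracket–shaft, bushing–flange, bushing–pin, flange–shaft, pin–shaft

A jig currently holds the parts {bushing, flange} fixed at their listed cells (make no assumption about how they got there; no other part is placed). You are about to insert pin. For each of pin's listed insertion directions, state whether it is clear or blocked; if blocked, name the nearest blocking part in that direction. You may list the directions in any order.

+x: nearest on ray is bushing@(1, -1) ⇒ blocked
-y: ray from pin(0, -1) has no placed part ⇒ clear

+x: blocked by bushing; -y: clear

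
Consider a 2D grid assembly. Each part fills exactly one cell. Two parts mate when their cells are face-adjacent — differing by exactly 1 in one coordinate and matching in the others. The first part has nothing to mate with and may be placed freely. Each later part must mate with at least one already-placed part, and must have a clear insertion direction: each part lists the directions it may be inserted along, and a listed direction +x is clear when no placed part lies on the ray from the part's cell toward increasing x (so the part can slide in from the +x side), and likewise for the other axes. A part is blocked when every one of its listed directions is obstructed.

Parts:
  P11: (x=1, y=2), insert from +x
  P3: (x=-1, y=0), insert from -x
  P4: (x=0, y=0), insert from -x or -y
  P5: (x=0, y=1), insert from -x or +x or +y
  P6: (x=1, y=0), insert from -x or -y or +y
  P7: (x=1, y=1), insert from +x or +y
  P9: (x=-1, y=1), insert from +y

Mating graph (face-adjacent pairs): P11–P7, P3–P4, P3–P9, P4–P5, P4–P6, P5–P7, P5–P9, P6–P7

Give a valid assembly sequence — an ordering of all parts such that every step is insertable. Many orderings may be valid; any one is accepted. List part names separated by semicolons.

P5; P4; P3; P6; P9; P7; P11

1. P5@(0, 1) [-x clear] — {P5}
2. P4@(0, 0) [-x clear] — {P4, P5}
3. P3@(-1, 0) [-x clear] — {P3, P4, P5}
4. P6@(1, 0) [-y clear] — {P3, P4, P5, P6}
5. P9@(-1, 1) [+y clear] — {P3, P4, P5, P6, P9}
6. P7@(1, 1) [+x clear] — {P3, P4, P5, P6, P7, P9}
7. P11@(1, 2) [+x clear] — {P11, P3, P4, P5, P6, P7, P9}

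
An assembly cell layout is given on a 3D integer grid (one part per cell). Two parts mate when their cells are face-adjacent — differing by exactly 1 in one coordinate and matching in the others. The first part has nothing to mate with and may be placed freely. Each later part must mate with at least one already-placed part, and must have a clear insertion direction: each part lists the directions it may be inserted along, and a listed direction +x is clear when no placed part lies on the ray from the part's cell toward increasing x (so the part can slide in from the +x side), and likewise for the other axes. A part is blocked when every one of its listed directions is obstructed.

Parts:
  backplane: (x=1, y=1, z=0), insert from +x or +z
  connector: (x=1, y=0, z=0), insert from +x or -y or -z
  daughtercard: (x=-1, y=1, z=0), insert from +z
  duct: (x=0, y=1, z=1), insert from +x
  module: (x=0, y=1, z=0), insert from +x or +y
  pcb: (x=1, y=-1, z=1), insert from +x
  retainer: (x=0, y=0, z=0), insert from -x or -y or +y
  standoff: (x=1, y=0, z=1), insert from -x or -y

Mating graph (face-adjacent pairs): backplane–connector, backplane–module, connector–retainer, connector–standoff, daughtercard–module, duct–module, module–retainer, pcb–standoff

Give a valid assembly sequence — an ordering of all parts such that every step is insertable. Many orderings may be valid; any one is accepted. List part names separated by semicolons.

duct; module; backplane; connector; retainer; daughtercard; standoff; pcb

1. duct@(0, 1, 1) [+x clear] — {duct}
2. module@(0, 1, 0) [+x clear] — {duct, module}
3. backplane@(1, 1, 0) [+x clear] — {backplane, duct, module}
4. connector@(1, 0, 0) [+x clear] — {backplane, connector, duct, module}
5. retainer@(0, 0, 0) [-x clear] — {backplane, connector, duct, module, retainer}
6. daughtercard@(-1, 1, 0) [+z clear] — {backplane, connector, daughtercard, duct, module, retainer}
7. standoff@(1, 0, 1) [-x clear] — {backplane, connector, daughtercard, duct, module, retainer, standoff}
8. pcb@(1, -1, 1) [+x clear] — {backplane, connector, daughtercard, duct, module, pcb, retainer, standoff}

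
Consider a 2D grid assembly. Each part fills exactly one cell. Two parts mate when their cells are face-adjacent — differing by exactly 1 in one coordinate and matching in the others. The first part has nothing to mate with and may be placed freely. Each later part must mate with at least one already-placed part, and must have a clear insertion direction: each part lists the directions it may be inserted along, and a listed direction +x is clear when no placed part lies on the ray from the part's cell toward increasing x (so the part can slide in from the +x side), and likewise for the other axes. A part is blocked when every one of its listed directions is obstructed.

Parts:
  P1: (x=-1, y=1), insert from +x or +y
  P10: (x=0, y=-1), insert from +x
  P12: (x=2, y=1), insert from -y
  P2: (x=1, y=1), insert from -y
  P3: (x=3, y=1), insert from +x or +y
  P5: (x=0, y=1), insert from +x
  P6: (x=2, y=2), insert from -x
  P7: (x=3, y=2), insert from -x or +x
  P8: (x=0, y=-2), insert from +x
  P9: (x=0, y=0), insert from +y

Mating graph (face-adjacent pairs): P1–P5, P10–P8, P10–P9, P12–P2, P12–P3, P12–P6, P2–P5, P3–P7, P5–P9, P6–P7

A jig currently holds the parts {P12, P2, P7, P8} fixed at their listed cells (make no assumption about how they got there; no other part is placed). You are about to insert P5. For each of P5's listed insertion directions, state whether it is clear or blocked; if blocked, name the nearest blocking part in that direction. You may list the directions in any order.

+x: nearest on ray is P2@(1, 1) ⇒ blocked

+x: blocked by P2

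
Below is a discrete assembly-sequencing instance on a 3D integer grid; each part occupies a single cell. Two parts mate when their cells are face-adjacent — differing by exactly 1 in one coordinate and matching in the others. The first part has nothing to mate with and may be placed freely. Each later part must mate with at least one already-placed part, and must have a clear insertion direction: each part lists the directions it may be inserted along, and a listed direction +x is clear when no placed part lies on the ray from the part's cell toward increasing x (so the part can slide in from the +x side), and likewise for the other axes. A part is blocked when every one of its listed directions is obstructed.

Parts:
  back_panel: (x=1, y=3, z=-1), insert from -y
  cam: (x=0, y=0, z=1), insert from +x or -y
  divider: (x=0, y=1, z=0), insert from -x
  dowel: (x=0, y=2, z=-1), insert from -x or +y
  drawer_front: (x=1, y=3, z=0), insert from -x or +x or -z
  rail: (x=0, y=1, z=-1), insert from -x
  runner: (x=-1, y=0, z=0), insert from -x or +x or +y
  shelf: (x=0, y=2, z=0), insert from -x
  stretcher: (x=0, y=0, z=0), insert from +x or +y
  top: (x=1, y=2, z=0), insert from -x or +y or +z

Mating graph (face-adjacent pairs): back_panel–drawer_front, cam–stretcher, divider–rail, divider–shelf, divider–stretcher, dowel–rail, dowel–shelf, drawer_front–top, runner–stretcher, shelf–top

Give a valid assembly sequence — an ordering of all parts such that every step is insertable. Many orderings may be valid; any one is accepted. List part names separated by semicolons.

back_panel; drawer_front; top; shelf; dowel; divider; stretcher; rail; cam; runner

1. back_panel@(1, 3, -1) [-y clear] — {back_panel}
2. drawer_front@(1, 3, 0) [-x clear] — {back_panel, drawer_front}
3. top@(1, 2, 0) [-x clear] — {back_panel, drawer_front, top}
4. shelf@(0, 2, 0) [-x clear] — {back_panel, drawer_front, shelf, top}
5. dowel@(0, 2, -1) [-x clear] — {back_panel, dowel, drawer_front, shelf, top}
6. divider@(0, 1, 0) [-x clear] — {back_panel, divider, dowel, drawer_front, shelf, top}
7. stretcher@(0, 0, 0) [+x clear] — {back_panel, divider, dowel, drawer_front, shelf, stretcher, top}
8. rail@(0, 1, -1) [-x clear] — {back_panel, divider, dowel, drawer_front, rail, shelf, stretcher, top}
9. cam@(0, 0, 1) [+x clear] — {back_panel, cam, divider, dowel, drawer_front, rail, shelf, stretcher, top}
10. runner@(-1, 0, 0) [-x clear] — {back_panel, cam, divider, dowel, drawer_front, rail, runner, shelf, stretcher, top}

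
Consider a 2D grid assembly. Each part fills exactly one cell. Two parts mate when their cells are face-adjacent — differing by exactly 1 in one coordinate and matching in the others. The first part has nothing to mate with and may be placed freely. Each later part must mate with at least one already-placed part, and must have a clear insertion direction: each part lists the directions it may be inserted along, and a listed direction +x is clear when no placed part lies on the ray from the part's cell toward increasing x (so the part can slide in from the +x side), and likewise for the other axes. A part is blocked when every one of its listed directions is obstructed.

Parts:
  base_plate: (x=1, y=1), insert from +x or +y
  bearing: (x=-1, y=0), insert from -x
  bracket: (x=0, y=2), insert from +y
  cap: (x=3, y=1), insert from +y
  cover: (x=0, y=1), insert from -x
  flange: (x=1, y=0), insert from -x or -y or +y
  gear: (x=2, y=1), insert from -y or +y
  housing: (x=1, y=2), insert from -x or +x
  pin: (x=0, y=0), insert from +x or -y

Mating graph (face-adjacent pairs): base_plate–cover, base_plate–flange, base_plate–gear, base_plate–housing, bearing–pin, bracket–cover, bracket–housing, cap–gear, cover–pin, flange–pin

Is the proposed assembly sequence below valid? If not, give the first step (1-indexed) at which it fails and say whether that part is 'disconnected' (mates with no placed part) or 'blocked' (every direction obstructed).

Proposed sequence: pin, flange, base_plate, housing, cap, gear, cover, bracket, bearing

Invalid at step 5 (disconnected)

1. pin@(0, 0) [+x clear] — {pin}
2. flange@(1, 0) [-y clear] — {flange, pin}
3. base_plate@(1, 1) [+x clear] — {base_plate, flange, pin}
4. housing@(1, 2) [-x clear] — {base_plate, flange, housing, pin}
5. cap@(3, 1) — no placed neighbour ⇒ disconnected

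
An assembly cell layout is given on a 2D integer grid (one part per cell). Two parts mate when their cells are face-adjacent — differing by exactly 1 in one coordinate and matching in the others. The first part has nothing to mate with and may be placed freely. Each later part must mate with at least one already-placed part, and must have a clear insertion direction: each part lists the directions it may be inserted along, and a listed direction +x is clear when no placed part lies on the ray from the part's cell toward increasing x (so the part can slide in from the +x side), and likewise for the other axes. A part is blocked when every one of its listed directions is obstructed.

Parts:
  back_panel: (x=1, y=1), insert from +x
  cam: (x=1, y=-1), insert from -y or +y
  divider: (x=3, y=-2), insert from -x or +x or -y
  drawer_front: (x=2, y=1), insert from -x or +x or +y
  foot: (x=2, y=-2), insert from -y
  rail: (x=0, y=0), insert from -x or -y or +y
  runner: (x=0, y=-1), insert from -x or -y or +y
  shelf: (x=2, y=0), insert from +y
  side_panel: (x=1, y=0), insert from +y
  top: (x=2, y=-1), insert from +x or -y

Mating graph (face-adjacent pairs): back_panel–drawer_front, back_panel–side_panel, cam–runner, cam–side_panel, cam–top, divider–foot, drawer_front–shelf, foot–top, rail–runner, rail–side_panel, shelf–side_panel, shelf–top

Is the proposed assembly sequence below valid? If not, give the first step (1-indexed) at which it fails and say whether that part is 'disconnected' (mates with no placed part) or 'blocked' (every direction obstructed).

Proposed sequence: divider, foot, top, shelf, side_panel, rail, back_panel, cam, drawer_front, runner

1. divider@(3, -2) [-x clear] — {divider}
2. foot@(2, -2) [-y clear] — {divider, foot}
3. top@(2, -1) [+x clear] — {divider, foot, top}
4. shelf@(2, 0) [+y clear] — {divider, foot, shelf, top}
5. side_panel@(1, 0) [+y clear] — {divider, foot, shelf, side_panel, top}
6. rail@(0, 0) [-x clear] — {divider, foot, rail, shelf, side_panel, top}
7. back_panel@(1, 1) [+x clear] — {back_panel, divider, foot, rail, shelf, side_panel, top}
8. cam@(1, -1) [-y clear] — {back_panel, cam, divider, foot, rail, shelf, side_panel, top}
9. drawer_front@(2, 1) [+x clear] — {back_panel, cam, divider, drawer_front, foot, rail, shelf, side_panel, top}
10. runner@(0, -1) [-x clear] — {back_panel, cam, divider, drawer_front, foot, rail, runner, shelf, side_panel, top}

Valid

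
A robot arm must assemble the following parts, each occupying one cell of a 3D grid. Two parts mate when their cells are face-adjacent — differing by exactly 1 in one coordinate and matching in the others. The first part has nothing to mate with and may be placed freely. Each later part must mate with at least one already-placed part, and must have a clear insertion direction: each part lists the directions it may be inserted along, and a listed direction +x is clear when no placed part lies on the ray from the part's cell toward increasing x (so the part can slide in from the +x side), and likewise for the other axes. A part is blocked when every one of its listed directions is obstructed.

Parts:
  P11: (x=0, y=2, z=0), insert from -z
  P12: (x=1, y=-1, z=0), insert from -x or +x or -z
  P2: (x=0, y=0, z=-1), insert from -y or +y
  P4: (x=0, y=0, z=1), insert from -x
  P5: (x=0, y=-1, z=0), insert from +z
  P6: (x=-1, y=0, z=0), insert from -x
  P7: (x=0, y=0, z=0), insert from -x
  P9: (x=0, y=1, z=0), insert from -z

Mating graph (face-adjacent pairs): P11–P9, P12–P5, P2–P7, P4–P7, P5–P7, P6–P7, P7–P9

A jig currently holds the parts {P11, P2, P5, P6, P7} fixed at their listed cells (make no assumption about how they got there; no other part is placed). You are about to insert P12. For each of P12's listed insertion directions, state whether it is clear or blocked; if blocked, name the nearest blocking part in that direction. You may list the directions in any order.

-x: nearest on ray is P5@(0, -1, 0) ⇒ blocked
+x: ray from P12(1, -1, 0) has no placed part ⇒ clear
-z: ray from P12(1, -1, 0) has no placed part ⇒ clear

+x: clear; -x: blocked by P5; -z: clear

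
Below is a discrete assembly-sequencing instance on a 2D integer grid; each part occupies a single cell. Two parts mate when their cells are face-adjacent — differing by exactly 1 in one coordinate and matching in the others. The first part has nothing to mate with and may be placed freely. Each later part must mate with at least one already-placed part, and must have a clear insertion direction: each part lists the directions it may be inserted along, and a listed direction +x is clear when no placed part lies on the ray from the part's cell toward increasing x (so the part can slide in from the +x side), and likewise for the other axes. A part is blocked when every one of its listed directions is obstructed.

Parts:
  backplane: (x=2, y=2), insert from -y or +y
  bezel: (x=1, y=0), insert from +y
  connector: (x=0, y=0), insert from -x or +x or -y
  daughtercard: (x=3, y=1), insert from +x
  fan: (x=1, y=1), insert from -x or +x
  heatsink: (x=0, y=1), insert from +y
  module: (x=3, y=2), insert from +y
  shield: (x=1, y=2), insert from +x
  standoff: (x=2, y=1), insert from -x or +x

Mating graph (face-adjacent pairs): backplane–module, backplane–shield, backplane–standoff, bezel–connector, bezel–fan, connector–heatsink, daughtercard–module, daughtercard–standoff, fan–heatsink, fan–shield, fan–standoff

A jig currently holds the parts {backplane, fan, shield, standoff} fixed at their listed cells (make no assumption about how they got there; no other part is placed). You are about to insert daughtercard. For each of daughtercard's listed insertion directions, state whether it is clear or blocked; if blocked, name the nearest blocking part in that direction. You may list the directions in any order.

+x: ray from daughtercard(3, 1) has no placed part ⇒ clear

+x: clear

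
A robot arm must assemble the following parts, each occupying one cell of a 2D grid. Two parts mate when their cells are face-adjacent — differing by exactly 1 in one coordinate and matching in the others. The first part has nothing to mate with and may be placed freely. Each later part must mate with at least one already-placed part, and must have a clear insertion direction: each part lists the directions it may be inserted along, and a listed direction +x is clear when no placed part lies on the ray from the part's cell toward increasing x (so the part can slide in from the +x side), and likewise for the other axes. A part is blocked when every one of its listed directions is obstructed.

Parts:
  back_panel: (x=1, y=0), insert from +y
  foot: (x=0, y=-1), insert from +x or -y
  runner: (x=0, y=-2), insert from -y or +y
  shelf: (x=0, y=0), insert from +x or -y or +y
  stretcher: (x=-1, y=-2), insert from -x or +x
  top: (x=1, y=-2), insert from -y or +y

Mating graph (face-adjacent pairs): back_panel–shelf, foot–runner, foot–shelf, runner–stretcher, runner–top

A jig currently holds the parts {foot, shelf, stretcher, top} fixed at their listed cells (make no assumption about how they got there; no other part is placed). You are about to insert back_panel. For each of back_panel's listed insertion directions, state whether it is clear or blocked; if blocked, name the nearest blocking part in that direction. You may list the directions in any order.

+y: ray from back_panel(1, 0) has no placed part ⇒ clear

+y: clear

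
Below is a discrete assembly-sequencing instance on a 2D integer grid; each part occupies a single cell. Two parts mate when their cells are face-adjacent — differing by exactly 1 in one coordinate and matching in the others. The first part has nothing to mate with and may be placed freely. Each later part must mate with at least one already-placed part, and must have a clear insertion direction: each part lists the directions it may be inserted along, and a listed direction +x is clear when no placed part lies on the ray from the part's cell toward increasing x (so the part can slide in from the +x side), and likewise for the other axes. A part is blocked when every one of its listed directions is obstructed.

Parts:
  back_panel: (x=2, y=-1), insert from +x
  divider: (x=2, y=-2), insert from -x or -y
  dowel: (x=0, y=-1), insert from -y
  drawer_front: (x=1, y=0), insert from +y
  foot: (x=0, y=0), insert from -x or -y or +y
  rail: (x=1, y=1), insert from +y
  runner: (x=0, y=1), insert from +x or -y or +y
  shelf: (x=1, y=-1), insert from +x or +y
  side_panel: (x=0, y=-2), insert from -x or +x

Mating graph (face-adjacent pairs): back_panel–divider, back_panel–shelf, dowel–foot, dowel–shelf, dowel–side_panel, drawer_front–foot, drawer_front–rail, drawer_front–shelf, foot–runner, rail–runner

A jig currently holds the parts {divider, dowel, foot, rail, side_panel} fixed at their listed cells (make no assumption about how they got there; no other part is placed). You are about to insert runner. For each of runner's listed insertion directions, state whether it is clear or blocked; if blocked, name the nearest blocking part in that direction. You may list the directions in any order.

+x: nearest on ray is rail@(1, 1) ⇒ blocked
-y: nearest on ray is foot@(0, 0) ⇒ blocked
+y: ray from runner(0, 1) has no placed part ⇒ clear

+x: blocked by rail; +y: clear; -y: blocked by foot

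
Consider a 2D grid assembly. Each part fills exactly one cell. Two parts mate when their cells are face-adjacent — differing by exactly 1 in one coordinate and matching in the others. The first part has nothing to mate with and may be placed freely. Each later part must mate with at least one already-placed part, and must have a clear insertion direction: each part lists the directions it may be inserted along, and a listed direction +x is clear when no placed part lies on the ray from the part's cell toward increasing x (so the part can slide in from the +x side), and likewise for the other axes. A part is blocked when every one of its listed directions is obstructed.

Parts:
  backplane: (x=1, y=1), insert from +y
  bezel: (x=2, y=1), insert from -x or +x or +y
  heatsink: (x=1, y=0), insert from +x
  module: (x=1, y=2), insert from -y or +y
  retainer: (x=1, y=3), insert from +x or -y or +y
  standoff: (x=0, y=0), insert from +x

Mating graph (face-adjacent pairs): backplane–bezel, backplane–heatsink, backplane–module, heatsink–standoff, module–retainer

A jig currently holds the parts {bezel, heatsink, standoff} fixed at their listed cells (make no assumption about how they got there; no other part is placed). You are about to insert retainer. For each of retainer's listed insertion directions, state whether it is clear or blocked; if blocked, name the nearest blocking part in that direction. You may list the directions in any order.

+x: ray from retainer(1, 3) has no placed part ⇒ clear
-y: nearest on ray is heatsink@(1, 0) ⇒ blocked
+y: ray from retainer(1, 3) has no placed part ⇒ clear

+x: clear; +y: clear; -y: blocked by heatsink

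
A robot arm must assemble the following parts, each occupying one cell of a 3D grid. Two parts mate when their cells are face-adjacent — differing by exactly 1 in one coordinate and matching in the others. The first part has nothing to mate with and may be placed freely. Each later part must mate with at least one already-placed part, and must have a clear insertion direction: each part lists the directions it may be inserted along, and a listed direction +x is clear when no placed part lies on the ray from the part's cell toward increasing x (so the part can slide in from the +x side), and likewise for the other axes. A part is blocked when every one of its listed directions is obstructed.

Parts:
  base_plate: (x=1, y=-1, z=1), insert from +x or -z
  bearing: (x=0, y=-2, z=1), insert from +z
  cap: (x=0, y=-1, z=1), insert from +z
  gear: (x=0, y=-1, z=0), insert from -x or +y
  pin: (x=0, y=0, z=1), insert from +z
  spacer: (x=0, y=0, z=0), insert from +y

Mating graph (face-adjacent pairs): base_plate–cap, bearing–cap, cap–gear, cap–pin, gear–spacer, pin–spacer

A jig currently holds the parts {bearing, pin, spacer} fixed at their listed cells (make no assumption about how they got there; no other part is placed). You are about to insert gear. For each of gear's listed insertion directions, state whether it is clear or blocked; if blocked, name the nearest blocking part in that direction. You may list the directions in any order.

-x: ray from gear(0, -1, 0) has no placed part ⇒ clear
+y: nearest on ray is spacer@(0, 0, 0) ⇒ blocked

+y: blocked by spacer; -x: clear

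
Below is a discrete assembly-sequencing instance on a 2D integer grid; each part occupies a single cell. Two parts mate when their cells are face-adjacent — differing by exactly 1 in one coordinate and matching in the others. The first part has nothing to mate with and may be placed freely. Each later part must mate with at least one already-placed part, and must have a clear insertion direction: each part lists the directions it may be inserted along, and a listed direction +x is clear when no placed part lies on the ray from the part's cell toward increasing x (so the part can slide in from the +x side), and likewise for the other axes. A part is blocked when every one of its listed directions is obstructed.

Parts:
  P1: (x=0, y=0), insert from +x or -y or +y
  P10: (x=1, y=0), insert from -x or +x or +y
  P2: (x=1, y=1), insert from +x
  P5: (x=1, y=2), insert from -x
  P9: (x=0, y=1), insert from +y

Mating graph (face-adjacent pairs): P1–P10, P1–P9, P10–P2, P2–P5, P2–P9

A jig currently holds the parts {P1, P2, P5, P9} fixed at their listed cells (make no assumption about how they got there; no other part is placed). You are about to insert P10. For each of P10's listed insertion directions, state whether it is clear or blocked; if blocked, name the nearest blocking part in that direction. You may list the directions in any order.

-x: nearest on ray is P1@(0, 0) ⇒ blocked
+x: ray from P10(1, 0) has no placed part ⇒ clear
+y: nearest on ray is P2@(1, 1) ⇒ blocked

+x: clear; +y: blocked by P2; -x: blocked by P1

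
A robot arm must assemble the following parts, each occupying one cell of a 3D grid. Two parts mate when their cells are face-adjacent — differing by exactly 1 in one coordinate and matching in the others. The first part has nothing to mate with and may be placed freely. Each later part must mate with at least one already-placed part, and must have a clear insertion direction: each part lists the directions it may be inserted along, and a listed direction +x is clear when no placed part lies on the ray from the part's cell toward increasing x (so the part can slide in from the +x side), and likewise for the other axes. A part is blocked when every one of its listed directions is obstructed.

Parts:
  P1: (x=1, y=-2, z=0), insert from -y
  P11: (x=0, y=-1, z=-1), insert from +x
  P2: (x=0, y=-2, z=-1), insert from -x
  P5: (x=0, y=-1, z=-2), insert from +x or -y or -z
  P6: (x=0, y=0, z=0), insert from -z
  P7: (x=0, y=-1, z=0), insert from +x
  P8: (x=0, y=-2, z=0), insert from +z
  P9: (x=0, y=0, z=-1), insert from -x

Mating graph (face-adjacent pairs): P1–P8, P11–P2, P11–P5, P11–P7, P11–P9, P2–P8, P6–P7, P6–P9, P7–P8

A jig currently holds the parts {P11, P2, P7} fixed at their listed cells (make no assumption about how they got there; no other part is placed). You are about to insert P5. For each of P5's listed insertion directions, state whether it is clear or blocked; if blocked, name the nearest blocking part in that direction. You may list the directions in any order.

+x: ray from P5(0, -1, -2) has no placed part ⇒ clear
-y: ray from P5(0, -1, -2) has no placed part ⇒ clear
-z: ray from P5(0, -1, -2) has no placed part ⇒ clear

+x: clear; -y: clear; -z: clear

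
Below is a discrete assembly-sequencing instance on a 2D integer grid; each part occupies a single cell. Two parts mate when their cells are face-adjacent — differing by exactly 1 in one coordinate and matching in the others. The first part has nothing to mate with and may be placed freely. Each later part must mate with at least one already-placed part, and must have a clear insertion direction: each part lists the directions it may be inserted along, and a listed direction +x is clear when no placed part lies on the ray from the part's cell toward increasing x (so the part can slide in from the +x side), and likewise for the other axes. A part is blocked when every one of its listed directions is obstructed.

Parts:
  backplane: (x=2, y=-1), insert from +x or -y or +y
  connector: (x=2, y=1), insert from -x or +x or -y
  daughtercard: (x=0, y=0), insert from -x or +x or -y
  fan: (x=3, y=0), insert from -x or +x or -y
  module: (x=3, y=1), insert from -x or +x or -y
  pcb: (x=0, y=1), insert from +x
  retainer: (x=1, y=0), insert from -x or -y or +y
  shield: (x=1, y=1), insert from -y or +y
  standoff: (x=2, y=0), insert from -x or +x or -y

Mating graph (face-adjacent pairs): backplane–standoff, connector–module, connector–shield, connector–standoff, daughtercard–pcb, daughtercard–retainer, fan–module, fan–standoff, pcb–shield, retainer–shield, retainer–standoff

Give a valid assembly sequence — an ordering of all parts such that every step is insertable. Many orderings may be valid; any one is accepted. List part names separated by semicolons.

retainer; standoff; backplane; fan; daughtercard; pcb; shield; connector; module

1. retainer@(1, 0) [-x clear] — {retainer}
2. standoff@(2, 0) [+x clear] — {retainer, standoff}
3. backplane@(2, -1) [+x clear] — {backplane, retainer, standoff}
4. fan@(3, 0) [+x clear] — {backplane, fan, retainer, standoff}
5. daughtercard@(0, 0) [-x clear] — {backplane, daughtercard, fan, retainer, standoff}
6. pcb@(0, 1) [+x clear] — {backplane, daughtercard, fan, pcb, retainer, standoff}
7. shield@(1, 1) [+y clear] — {backplane, daughtercard, fan, pcb, retainer, shield, standoff}
8. connector@(2, 1) [+x clear] — {backplane, connector, daughtercard, fan, pcb, retainer, shield, standoff}
9. module@(3, 1) [+x clear] — {backplane, connector, daughtercard, fan, module, pcb, retainer, shield, standoff}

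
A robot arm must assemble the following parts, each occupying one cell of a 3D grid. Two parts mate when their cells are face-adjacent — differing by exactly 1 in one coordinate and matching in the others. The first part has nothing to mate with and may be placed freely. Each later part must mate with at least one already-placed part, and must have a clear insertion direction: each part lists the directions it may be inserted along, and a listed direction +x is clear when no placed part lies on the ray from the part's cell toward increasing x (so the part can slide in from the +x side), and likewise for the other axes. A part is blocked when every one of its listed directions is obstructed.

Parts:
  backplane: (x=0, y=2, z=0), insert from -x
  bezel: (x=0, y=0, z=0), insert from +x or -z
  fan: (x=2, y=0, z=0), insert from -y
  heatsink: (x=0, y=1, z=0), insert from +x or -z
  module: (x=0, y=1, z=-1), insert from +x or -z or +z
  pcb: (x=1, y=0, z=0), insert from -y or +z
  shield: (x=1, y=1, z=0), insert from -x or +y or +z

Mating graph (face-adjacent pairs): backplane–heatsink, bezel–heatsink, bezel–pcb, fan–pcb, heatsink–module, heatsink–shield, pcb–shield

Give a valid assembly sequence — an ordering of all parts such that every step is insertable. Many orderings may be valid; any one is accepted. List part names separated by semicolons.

1. bezel@(0, 0, 0) [+x clear] — {bezel}
2. pcb@(1, 0, 0) [-y clear] — {bezel, pcb}
3. fan@(2, 0, 0) [-y clear] — {bezel, fan, pcb}
4. heatsink@(0, 1, 0) [+x clear] — {bezel, fan, heatsink, pcb}
5. module@(0, 1, -1) [+x clear] — {bezel, fan, heatsink, module, pcb}
6. backplane@(0, 2, 0) [-x clear] — {backplane, bezel, fan, heatsink, module, pcb}
7. shield@(1, 1, 0) [+y clear] — {backplane, bezel, fan, heatsink, module, pcb, shield}

bezel; pcb; fan; heatsink; module; backplane; shield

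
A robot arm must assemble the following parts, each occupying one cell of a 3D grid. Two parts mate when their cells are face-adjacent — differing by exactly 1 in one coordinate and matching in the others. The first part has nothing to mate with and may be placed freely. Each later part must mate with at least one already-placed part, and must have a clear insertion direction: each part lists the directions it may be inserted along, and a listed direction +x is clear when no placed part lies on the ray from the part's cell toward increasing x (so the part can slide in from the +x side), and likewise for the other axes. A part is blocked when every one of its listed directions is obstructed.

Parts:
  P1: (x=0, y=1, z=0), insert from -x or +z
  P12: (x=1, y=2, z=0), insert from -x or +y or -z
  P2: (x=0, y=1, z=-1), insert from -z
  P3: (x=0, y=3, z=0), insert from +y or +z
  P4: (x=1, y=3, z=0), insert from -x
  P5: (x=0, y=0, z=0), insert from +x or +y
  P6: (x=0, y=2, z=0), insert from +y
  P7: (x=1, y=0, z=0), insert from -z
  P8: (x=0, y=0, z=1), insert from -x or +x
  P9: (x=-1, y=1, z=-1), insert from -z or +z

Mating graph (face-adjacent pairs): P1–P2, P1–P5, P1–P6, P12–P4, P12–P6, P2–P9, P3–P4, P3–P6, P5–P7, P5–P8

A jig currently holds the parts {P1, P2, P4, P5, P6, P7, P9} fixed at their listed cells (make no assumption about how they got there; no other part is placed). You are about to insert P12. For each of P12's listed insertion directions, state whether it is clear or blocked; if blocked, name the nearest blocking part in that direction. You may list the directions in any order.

-x: nearest on ray is P6@(0, 2, 0) ⇒ blocked
+y: nearest on ray is P4@(1, 3, 0) ⇒ blocked
-z: ray from P12(1, 2, 0) has no placed part ⇒ clear

+y: blocked by P4; -x: blocked by P6; -z: clear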